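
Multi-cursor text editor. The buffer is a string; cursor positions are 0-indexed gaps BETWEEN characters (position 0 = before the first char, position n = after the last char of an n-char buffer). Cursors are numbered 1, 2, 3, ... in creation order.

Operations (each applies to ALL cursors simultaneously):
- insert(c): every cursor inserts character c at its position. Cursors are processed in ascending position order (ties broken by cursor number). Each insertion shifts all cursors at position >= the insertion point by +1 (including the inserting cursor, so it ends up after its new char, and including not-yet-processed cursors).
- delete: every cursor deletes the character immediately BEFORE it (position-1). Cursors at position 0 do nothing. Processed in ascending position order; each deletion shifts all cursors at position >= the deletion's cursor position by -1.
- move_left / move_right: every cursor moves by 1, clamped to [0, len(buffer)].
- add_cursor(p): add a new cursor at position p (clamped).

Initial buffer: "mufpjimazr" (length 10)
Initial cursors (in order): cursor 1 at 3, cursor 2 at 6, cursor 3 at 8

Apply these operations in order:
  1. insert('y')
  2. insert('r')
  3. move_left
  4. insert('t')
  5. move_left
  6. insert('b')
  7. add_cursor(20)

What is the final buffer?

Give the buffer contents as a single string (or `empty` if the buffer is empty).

Answer: mufybtrpjiybtrmaybtrzr

Derivation:
After op 1 (insert('y')): buffer="mufypjiymayzr" (len 13), cursors c1@4 c2@8 c3@11, authorship ...1...2..3..
After op 2 (insert('r')): buffer="mufyrpjiyrmayrzr" (len 16), cursors c1@5 c2@10 c3@14, authorship ...11...22..33..
After op 3 (move_left): buffer="mufyrpjiyrmayrzr" (len 16), cursors c1@4 c2@9 c3@13, authorship ...11...22..33..
After op 4 (insert('t')): buffer="mufytrpjiytrmaytrzr" (len 19), cursors c1@5 c2@11 c3@16, authorship ...111...222..333..
After op 5 (move_left): buffer="mufytrpjiytrmaytrzr" (len 19), cursors c1@4 c2@10 c3@15, authorship ...111...222..333..
After op 6 (insert('b')): buffer="mufybtrpjiybtrmaybtrzr" (len 22), cursors c1@5 c2@12 c3@18, authorship ...1111...2222..3333..
After op 7 (add_cursor(20)): buffer="mufybtrpjiybtrmaybtrzr" (len 22), cursors c1@5 c2@12 c3@18 c4@20, authorship ...1111...2222..3333..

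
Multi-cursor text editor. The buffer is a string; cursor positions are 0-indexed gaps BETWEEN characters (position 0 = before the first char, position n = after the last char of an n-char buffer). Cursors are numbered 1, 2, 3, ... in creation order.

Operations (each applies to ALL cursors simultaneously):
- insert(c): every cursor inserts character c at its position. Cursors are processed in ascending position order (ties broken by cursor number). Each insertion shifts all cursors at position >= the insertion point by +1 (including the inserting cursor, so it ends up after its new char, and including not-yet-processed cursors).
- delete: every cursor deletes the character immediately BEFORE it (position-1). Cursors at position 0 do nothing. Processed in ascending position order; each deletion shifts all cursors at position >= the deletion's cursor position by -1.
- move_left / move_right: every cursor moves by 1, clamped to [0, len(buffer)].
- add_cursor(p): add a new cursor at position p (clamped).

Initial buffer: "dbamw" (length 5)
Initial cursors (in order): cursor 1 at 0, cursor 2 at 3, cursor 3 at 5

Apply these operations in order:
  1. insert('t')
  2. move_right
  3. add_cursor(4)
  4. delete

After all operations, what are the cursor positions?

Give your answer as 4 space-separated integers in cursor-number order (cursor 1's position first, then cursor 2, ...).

After op 1 (insert('t')): buffer="tdbatmwt" (len 8), cursors c1@1 c2@5 c3@8, authorship 1...2..3
After op 2 (move_right): buffer="tdbatmwt" (len 8), cursors c1@2 c2@6 c3@8, authorship 1...2..3
After op 3 (add_cursor(4)): buffer="tdbatmwt" (len 8), cursors c1@2 c4@4 c2@6 c3@8, authorship 1...2..3
After op 4 (delete): buffer="tbtw" (len 4), cursors c1@1 c4@2 c2@3 c3@4, authorship 1.2.

Answer: 1 3 4 2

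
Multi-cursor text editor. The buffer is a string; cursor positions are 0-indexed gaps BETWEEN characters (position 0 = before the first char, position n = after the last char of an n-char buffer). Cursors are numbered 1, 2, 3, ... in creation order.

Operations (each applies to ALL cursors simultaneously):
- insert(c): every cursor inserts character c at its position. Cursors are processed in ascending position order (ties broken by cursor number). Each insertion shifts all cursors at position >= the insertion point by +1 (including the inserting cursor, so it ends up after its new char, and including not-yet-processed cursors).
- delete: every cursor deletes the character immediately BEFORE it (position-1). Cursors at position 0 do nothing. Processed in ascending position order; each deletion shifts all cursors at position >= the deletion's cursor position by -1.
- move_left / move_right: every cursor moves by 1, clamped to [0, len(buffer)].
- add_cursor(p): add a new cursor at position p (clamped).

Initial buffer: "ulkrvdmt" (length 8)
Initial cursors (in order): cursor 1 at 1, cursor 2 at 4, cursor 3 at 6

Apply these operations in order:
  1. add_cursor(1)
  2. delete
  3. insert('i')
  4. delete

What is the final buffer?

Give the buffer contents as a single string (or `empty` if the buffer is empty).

Answer: lkvmt

Derivation:
After op 1 (add_cursor(1)): buffer="ulkrvdmt" (len 8), cursors c1@1 c4@1 c2@4 c3@6, authorship ........
After op 2 (delete): buffer="lkvmt" (len 5), cursors c1@0 c4@0 c2@2 c3@3, authorship .....
After op 3 (insert('i')): buffer="iilkivimt" (len 9), cursors c1@2 c4@2 c2@5 c3@7, authorship 14..2.3..
After op 4 (delete): buffer="lkvmt" (len 5), cursors c1@0 c4@0 c2@2 c3@3, authorship .....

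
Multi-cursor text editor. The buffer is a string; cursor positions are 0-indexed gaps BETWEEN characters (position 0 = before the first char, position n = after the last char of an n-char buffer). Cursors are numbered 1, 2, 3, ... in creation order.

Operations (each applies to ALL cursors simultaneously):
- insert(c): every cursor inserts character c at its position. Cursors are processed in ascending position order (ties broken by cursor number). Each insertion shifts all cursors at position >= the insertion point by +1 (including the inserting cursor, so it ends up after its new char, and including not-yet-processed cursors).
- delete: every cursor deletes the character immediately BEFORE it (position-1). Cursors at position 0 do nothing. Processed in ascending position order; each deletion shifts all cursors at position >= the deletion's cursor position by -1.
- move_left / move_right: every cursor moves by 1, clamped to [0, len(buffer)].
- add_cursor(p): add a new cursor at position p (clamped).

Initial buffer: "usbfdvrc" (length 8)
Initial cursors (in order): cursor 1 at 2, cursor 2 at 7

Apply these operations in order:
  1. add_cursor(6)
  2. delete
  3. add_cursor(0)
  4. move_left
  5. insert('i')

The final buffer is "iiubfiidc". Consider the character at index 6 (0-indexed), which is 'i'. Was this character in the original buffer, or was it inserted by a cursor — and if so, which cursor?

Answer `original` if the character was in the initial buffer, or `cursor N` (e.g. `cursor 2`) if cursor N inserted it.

After op 1 (add_cursor(6)): buffer="usbfdvrc" (len 8), cursors c1@2 c3@6 c2@7, authorship ........
After op 2 (delete): buffer="ubfdc" (len 5), cursors c1@1 c2@4 c3@4, authorship .....
After op 3 (add_cursor(0)): buffer="ubfdc" (len 5), cursors c4@0 c1@1 c2@4 c3@4, authorship .....
After op 4 (move_left): buffer="ubfdc" (len 5), cursors c1@0 c4@0 c2@3 c3@3, authorship .....
After op 5 (insert('i')): buffer="iiubfiidc" (len 9), cursors c1@2 c4@2 c2@7 c3@7, authorship 14...23..
Authorship (.=original, N=cursor N): 1 4 . . . 2 3 . .
Index 6: author = 3

Answer: cursor 3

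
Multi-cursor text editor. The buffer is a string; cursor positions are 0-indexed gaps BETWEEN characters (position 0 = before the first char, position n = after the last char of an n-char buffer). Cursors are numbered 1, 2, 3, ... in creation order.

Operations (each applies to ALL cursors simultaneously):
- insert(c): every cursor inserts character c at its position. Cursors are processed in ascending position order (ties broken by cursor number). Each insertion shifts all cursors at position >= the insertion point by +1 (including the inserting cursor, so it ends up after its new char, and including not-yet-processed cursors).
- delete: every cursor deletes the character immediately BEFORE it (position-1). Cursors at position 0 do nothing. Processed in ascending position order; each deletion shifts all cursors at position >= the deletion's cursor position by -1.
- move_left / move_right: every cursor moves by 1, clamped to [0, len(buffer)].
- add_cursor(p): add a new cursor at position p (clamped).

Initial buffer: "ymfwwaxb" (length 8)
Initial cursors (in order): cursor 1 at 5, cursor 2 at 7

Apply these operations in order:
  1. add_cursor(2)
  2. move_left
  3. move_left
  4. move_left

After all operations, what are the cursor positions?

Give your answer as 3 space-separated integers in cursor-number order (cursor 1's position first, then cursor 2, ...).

After op 1 (add_cursor(2)): buffer="ymfwwaxb" (len 8), cursors c3@2 c1@5 c2@7, authorship ........
After op 2 (move_left): buffer="ymfwwaxb" (len 8), cursors c3@1 c1@4 c2@6, authorship ........
After op 3 (move_left): buffer="ymfwwaxb" (len 8), cursors c3@0 c1@3 c2@5, authorship ........
After op 4 (move_left): buffer="ymfwwaxb" (len 8), cursors c3@0 c1@2 c2@4, authorship ........

Answer: 2 4 0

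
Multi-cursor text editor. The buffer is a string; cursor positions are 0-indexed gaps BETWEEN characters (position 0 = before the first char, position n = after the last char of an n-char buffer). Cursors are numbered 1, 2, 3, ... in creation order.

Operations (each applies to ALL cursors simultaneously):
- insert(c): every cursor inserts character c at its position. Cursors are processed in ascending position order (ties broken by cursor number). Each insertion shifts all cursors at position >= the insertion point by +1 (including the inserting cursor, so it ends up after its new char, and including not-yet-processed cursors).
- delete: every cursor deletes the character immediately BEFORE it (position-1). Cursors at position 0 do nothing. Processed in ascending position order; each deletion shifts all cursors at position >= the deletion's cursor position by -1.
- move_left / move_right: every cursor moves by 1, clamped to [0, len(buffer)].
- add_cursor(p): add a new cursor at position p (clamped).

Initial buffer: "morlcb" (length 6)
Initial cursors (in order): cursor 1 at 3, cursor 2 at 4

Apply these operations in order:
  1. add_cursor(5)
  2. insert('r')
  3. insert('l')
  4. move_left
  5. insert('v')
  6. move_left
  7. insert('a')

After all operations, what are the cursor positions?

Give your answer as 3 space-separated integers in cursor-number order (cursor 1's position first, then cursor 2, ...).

After op 1 (add_cursor(5)): buffer="morlcb" (len 6), cursors c1@3 c2@4 c3@5, authorship ......
After op 2 (insert('r')): buffer="morrlrcrb" (len 9), cursors c1@4 c2@6 c3@8, authorship ...1.2.3.
After op 3 (insert('l')): buffer="morrllrlcrlb" (len 12), cursors c1@5 c2@8 c3@11, authorship ...11.22.33.
After op 4 (move_left): buffer="morrllrlcrlb" (len 12), cursors c1@4 c2@7 c3@10, authorship ...11.22.33.
After op 5 (insert('v')): buffer="morrvllrvlcrvlb" (len 15), cursors c1@5 c2@9 c3@13, authorship ...111.222.333.
After op 6 (move_left): buffer="morrvllrvlcrvlb" (len 15), cursors c1@4 c2@8 c3@12, authorship ...111.222.333.
After op 7 (insert('a')): buffer="morravllravlcravlb" (len 18), cursors c1@5 c2@10 c3@15, authorship ...1111.2222.3333.

Answer: 5 10 15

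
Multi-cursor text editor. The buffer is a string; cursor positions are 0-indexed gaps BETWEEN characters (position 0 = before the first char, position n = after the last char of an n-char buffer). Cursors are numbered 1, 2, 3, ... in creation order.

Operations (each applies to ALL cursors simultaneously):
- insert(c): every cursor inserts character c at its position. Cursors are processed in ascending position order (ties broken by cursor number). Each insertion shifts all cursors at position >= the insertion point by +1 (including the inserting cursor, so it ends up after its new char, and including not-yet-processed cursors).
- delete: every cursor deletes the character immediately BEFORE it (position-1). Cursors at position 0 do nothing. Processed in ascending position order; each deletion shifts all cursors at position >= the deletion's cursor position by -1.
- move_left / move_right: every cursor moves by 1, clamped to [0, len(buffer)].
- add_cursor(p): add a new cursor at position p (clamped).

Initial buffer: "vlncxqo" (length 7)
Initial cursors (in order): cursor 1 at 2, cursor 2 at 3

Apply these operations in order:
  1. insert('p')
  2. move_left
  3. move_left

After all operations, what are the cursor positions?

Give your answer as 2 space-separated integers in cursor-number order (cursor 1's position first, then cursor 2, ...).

Answer: 1 3

Derivation:
After op 1 (insert('p')): buffer="vlpnpcxqo" (len 9), cursors c1@3 c2@5, authorship ..1.2....
After op 2 (move_left): buffer="vlpnpcxqo" (len 9), cursors c1@2 c2@4, authorship ..1.2....
After op 3 (move_left): buffer="vlpnpcxqo" (len 9), cursors c1@1 c2@3, authorship ..1.2....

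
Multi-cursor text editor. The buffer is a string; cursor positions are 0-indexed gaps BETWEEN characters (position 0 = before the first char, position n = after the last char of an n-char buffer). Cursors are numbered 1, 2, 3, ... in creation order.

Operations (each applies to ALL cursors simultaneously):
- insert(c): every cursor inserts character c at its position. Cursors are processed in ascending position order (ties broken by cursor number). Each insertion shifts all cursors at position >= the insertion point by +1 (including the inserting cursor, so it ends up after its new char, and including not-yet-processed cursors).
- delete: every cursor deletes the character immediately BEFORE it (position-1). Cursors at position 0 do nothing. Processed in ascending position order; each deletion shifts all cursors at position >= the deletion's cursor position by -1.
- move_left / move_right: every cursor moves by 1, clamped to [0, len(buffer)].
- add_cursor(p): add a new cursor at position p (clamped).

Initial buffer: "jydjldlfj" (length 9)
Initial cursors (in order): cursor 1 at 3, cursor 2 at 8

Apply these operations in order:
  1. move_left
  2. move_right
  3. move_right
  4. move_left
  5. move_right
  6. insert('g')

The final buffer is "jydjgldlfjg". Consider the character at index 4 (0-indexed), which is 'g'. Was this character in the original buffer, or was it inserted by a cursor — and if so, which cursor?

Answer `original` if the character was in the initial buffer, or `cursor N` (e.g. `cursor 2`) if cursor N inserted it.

Answer: cursor 1

Derivation:
After op 1 (move_left): buffer="jydjldlfj" (len 9), cursors c1@2 c2@7, authorship .........
After op 2 (move_right): buffer="jydjldlfj" (len 9), cursors c1@3 c2@8, authorship .........
After op 3 (move_right): buffer="jydjldlfj" (len 9), cursors c1@4 c2@9, authorship .........
After op 4 (move_left): buffer="jydjldlfj" (len 9), cursors c1@3 c2@8, authorship .........
After op 5 (move_right): buffer="jydjldlfj" (len 9), cursors c1@4 c2@9, authorship .........
After op 6 (insert('g')): buffer="jydjgldlfjg" (len 11), cursors c1@5 c2@11, authorship ....1.....2
Authorship (.=original, N=cursor N): . . . . 1 . . . . . 2
Index 4: author = 1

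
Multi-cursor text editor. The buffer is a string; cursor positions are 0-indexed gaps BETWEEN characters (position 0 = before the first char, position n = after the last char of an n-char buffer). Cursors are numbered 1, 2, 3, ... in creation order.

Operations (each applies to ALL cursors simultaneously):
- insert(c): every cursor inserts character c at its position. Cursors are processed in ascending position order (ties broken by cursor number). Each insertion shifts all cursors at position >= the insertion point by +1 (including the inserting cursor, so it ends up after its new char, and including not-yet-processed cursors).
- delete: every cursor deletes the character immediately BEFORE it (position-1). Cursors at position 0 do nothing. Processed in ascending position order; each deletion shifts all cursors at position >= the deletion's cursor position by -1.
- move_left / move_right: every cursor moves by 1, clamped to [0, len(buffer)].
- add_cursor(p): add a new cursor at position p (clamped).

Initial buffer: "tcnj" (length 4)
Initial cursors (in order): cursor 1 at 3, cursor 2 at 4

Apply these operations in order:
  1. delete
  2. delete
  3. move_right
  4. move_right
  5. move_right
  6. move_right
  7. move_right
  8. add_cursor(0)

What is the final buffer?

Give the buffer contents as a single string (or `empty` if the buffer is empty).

Answer: empty

Derivation:
After op 1 (delete): buffer="tc" (len 2), cursors c1@2 c2@2, authorship ..
After op 2 (delete): buffer="" (len 0), cursors c1@0 c2@0, authorship 
After op 3 (move_right): buffer="" (len 0), cursors c1@0 c2@0, authorship 
After op 4 (move_right): buffer="" (len 0), cursors c1@0 c2@0, authorship 
After op 5 (move_right): buffer="" (len 0), cursors c1@0 c2@0, authorship 
After op 6 (move_right): buffer="" (len 0), cursors c1@0 c2@0, authorship 
After op 7 (move_right): buffer="" (len 0), cursors c1@0 c2@0, authorship 
After op 8 (add_cursor(0)): buffer="" (len 0), cursors c1@0 c2@0 c3@0, authorship 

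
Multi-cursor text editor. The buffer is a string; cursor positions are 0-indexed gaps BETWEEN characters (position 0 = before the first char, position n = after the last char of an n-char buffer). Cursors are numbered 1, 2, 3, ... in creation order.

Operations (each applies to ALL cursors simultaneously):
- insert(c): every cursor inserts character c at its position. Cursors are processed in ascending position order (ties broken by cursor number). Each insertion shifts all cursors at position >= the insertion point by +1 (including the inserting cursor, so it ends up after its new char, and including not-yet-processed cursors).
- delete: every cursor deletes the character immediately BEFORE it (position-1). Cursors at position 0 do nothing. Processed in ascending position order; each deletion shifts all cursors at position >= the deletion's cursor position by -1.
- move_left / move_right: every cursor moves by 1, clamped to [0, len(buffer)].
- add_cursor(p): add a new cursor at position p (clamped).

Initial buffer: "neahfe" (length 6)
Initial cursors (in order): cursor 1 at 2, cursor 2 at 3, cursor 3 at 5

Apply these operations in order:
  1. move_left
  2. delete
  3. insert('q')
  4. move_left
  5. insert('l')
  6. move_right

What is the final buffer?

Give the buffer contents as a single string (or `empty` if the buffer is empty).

After op 1 (move_left): buffer="neahfe" (len 6), cursors c1@1 c2@2 c3@4, authorship ......
After op 2 (delete): buffer="afe" (len 3), cursors c1@0 c2@0 c3@1, authorship ...
After op 3 (insert('q')): buffer="qqaqfe" (len 6), cursors c1@2 c2@2 c3@4, authorship 12.3..
After op 4 (move_left): buffer="qqaqfe" (len 6), cursors c1@1 c2@1 c3@3, authorship 12.3..
After op 5 (insert('l')): buffer="qllqalqfe" (len 9), cursors c1@3 c2@3 c3@6, authorship 1122.33..
After op 6 (move_right): buffer="qllqalqfe" (len 9), cursors c1@4 c2@4 c3@7, authorship 1122.33..

Answer: qllqalqfe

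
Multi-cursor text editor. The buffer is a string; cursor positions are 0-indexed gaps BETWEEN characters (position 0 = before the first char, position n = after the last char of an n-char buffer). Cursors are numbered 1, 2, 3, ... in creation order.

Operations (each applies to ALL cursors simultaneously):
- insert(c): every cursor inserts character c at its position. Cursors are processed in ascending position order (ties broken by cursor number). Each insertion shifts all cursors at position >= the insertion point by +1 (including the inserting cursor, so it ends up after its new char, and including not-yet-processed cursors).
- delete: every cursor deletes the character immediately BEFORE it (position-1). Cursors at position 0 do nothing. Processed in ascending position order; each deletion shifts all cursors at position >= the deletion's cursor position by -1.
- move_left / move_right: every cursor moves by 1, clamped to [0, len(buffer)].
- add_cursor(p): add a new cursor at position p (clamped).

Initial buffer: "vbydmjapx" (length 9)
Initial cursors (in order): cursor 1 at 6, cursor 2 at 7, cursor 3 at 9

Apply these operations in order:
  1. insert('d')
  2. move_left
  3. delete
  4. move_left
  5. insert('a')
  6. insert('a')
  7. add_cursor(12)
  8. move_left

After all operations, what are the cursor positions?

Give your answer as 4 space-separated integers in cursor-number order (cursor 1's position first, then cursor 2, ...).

Answer: 5 8 12 11

Derivation:
After op 1 (insert('d')): buffer="vbydmjdadpxd" (len 12), cursors c1@7 c2@9 c3@12, authorship ......1.2..3
After op 2 (move_left): buffer="vbydmjdadpxd" (len 12), cursors c1@6 c2@8 c3@11, authorship ......1.2..3
After op 3 (delete): buffer="vbydmddpd" (len 9), cursors c1@5 c2@6 c3@8, authorship .....12.3
After op 4 (move_left): buffer="vbydmddpd" (len 9), cursors c1@4 c2@5 c3@7, authorship .....12.3
After op 5 (insert('a')): buffer="vbydamaddapd" (len 12), cursors c1@5 c2@7 c3@10, authorship ....1.2123.3
After op 6 (insert('a')): buffer="vbydaamaaddaapd" (len 15), cursors c1@6 c2@9 c3@13, authorship ....11.221233.3
After op 7 (add_cursor(12)): buffer="vbydaamaaddaapd" (len 15), cursors c1@6 c2@9 c4@12 c3@13, authorship ....11.221233.3
After op 8 (move_left): buffer="vbydaamaaddaapd" (len 15), cursors c1@5 c2@8 c4@11 c3@12, authorship ....11.221233.3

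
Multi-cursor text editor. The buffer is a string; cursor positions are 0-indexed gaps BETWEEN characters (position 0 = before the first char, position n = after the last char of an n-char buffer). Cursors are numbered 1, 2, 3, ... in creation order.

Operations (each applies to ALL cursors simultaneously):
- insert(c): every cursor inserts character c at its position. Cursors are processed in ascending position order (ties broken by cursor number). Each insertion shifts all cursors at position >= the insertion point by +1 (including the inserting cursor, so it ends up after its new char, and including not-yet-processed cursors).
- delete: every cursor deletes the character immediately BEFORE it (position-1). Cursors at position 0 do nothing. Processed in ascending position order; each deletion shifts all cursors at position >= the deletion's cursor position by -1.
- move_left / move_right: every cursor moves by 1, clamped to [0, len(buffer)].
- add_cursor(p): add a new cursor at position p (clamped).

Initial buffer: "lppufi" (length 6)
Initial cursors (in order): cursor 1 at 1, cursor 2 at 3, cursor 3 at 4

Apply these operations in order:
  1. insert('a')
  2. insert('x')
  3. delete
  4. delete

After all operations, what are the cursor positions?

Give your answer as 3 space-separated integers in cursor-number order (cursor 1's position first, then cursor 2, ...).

After op 1 (insert('a')): buffer="lappauafi" (len 9), cursors c1@2 c2@5 c3@7, authorship .1..2.3..
After op 2 (insert('x')): buffer="laxppaxuaxfi" (len 12), cursors c1@3 c2@7 c3@10, authorship .11..22.33..
After op 3 (delete): buffer="lappauafi" (len 9), cursors c1@2 c2@5 c3@7, authorship .1..2.3..
After op 4 (delete): buffer="lppufi" (len 6), cursors c1@1 c2@3 c3@4, authorship ......

Answer: 1 3 4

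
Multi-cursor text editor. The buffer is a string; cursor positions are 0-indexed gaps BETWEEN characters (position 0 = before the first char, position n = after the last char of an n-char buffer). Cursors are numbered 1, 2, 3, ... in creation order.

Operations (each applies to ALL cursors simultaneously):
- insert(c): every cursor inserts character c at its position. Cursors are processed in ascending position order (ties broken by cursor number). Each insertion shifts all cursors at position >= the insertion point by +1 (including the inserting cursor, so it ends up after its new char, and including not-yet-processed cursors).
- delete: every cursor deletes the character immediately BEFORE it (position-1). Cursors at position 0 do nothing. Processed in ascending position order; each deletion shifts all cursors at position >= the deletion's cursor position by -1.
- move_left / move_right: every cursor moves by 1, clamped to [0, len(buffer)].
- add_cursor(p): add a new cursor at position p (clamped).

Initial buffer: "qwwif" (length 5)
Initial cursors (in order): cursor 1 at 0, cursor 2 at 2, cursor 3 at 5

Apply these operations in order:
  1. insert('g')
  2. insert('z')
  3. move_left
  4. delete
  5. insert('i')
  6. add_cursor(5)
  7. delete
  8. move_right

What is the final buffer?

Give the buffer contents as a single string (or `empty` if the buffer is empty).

After op 1 (insert('g')): buffer="gqwgwifg" (len 8), cursors c1@1 c2@4 c3@8, authorship 1..2...3
After op 2 (insert('z')): buffer="gzqwgzwifgz" (len 11), cursors c1@2 c2@6 c3@11, authorship 11..22...33
After op 3 (move_left): buffer="gzqwgzwifgz" (len 11), cursors c1@1 c2@5 c3@10, authorship 11..22...33
After op 4 (delete): buffer="zqwzwifz" (len 8), cursors c1@0 c2@3 c3@7, authorship 1..2...3
After op 5 (insert('i')): buffer="izqwizwifiz" (len 11), cursors c1@1 c2@5 c3@10, authorship 11..22...33
After op 6 (add_cursor(5)): buffer="izqwizwifiz" (len 11), cursors c1@1 c2@5 c4@5 c3@10, authorship 11..22...33
After op 7 (delete): buffer="zqzwifz" (len 7), cursors c1@0 c2@2 c4@2 c3@6, authorship 1.2...3
After op 8 (move_right): buffer="zqzwifz" (len 7), cursors c1@1 c2@3 c4@3 c3@7, authorship 1.2...3

Answer: zqzwifz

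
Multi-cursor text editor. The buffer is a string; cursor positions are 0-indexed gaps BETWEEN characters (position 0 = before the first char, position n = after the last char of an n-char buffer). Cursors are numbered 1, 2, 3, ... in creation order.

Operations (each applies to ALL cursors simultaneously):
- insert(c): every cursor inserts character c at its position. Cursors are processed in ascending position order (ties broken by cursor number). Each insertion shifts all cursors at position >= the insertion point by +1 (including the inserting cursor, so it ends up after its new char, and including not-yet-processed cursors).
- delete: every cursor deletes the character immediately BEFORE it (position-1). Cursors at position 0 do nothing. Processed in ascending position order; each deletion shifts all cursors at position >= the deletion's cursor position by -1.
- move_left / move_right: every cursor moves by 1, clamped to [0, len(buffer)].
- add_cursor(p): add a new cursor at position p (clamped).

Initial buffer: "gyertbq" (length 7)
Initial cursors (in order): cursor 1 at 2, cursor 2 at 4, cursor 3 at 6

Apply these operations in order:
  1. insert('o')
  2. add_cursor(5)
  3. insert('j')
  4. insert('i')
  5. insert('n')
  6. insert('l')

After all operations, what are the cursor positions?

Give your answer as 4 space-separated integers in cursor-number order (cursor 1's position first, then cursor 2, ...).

After op 1 (insert('o')): buffer="gyoerotboq" (len 10), cursors c1@3 c2@6 c3@9, authorship ..1..2..3.
After op 2 (add_cursor(5)): buffer="gyoerotboq" (len 10), cursors c1@3 c4@5 c2@6 c3@9, authorship ..1..2..3.
After op 3 (insert('j')): buffer="gyojerjojtbojq" (len 14), cursors c1@4 c4@7 c2@9 c3@13, authorship ..11..422..33.
After op 4 (insert('i')): buffer="gyojierjiojitbojiq" (len 18), cursors c1@5 c4@9 c2@12 c3@17, authorship ..111..44222..333.
After op 5 (insert('n')): buffer="gyojinerjinojintbojinq" (len 22), cursors c1@6 c4@11 c2@15 c3@21, authorship ..1111..4442222..3333.
After op 6 (insert('l')): buffer="gyojinlerjinlojinltbojinlq" (len 26), cursors c1@7 c4@13 c2@18 c3@25, authorship ..11111..444422222..33333.

Answer: 7 18 25 13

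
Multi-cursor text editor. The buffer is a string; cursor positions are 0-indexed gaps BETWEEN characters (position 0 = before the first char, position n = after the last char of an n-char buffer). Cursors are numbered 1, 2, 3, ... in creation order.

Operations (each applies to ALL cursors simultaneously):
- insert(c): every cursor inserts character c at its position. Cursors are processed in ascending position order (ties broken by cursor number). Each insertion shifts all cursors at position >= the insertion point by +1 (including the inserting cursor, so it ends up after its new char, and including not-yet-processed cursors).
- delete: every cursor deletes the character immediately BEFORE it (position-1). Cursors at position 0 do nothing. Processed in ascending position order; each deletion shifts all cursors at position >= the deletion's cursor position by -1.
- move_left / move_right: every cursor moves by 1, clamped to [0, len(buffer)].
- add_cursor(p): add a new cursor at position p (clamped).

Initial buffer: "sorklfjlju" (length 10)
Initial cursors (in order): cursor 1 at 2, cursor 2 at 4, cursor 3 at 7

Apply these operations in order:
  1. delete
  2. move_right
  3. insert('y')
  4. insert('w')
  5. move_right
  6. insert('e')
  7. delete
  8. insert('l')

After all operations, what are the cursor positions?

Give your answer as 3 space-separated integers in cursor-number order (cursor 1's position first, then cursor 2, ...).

Answer: 6 10 15

Derivation:
After op 1 (delete): buffer="srlflju" (len 7), cursors c1@1 c2@2 c3@4, authorship .......
After op 2 (move_right): buffer="srlflju" (len 7), cursors c1@2 c2@3 c3@5, authorship .......
After op 3 (insert('y')): buffer="srylyflyju" (len 10), cursors c1@3 c2@5 c3@8, authorship ..1.2..3..
After op 4 (insert('w')): buffer="srywlywflywju" (len 13), cursors c1@4 c2@7 c3@11, authorship ..11.22..33..
After op 5 (move_right): buffer="srywlywflywju" (len 13), cursors c1@5 c2@8 c3@12, authorship ..11.22..33..
After op 6 (insert('e')): buffer="srywleywfelywjeu" (len 16), cursors c1@6 c2@10 c3@15, authorship ..11.122.2.33.3.
After op 7 (delete): buffer="srywlywflywju" (len 13), cursors c1@5 c2@8 c3@12, authorship ..11.22..33..
After op 8 (insert('l')): buffer="srywllywfllywjlu" (len 16), cursors c1@6 c2@10 c3@15, authorship ..11.122.2.33.3.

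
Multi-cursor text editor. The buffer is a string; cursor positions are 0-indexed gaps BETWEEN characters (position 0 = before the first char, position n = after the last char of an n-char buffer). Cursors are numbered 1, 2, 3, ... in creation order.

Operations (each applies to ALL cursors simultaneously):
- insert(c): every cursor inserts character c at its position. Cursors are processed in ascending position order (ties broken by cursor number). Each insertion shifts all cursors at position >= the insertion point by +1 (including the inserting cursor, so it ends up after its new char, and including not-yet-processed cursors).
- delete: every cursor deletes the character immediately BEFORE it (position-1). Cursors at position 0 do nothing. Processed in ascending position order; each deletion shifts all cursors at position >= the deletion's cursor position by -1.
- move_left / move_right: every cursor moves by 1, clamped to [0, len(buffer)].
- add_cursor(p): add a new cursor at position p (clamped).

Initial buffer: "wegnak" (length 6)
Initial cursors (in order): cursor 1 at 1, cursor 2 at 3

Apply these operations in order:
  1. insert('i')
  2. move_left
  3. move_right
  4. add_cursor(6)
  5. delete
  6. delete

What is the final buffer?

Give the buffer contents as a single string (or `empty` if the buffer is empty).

After op 1 (insert('i')): buffer="wieginak" (len 8), cursors c1@2 c2@5, authorship .1..2...
After op 2 (move_left): buffer="wieginak" (len 8), cursors c1@1 c2@4, authorship .1..2...
After op 3 (move_right): buffer="wieginak" (len 8), cursors c1@2 c2@5, authorship .1..2...
After op 4 (add_cursor(6)): buffer="wieginak" (len 8), cursors c1@2 c2@5 c3@6, authorship .1..2...
After op 5 (delete): buffer="wegak" (len 5), cursors c1@1 c2@3 c3@3, authorship .....
After op 6 (delete): buffer="ak" (len 2), cursors c1@0 c2@0 c3@0, authorship ..

Answer: ak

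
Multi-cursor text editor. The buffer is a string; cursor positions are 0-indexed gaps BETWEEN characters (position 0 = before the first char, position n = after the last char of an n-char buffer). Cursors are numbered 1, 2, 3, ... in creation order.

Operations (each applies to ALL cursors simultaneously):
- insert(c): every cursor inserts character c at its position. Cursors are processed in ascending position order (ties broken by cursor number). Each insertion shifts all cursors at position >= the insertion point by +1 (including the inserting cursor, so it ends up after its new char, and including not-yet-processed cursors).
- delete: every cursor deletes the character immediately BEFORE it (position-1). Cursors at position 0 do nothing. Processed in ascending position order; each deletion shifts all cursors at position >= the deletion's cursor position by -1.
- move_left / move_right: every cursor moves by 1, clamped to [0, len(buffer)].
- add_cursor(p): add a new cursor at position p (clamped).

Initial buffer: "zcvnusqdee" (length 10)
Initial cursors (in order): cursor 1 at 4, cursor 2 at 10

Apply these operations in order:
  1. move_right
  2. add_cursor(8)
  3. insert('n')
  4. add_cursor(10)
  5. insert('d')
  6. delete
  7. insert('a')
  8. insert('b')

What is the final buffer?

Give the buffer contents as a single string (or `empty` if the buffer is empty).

Answer: zcvnunabsqdnaabbeenab

Derivation:
After op 1 (move_right): buffer="zcvnusqdee" (len 10), cursors c1@5 c2@10, authorship ..........
After op 2 (add_cursor(8)): buffer="zcvnusqdee" (len 10), cursors c1@5 c3@8 c2@10, authorship ..........
After op 3 (insert('n')): buffer="zcvnunsqdneen" (len 13), cursors c1@6 c3@10 c2@13, authorship .....1...3..2
After op 4 (add_cursor(10)): buffer="zcvnunsqdneen" (len 13), cursors c1@6 c3@10 c4@10 c2@13, authorship .....1...3..2
After op 5 (insert('d')): buffer="zcvnundsqdnddeend" (len 17), cursors c1@7 c3@13 c4@13 c2@17, authorship .....11...334..22
After op 6 (delete): buffer="zcvnunsqdneen" (len 13), cursors c1@6 c3@10 c4@10 c2@13, authorship .....1...3..2
After op 7 (insert('a')): buffer="zcvnunasqdnaaeena" (len 17), cursors c1@7 c3@13 c4@13 c2@17, authorship .....11...334..22
After op 8 (insert('b')): buffer="zcvnunabsqdnaabbeenab" (len 21), cursors c1@8 c3@16 c4@16 c2@21, authorship .....111...33434..222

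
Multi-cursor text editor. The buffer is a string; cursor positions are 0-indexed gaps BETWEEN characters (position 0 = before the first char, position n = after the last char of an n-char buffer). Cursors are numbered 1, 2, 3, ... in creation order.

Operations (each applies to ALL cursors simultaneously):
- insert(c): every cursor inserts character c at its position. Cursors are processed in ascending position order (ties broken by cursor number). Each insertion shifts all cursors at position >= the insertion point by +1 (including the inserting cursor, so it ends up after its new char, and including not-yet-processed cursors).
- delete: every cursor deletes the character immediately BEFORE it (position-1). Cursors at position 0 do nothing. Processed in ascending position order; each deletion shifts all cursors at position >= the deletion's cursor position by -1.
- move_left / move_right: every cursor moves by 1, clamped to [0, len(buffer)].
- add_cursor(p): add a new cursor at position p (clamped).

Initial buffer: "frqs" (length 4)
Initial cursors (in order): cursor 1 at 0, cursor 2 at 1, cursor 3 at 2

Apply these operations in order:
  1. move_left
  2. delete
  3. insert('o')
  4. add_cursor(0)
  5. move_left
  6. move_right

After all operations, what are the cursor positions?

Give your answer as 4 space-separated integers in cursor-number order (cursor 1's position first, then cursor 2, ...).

After op 1 (move_left): buffer="frqs" (len 4), cursors c1@0 c2@0 c3@1, authorship ....
After op 2 (delete): buffer="rqs" (len 3), cursors c1@0 c2@0 c3@0, authorship ...
After op 3 (insert('o')): buffer="ooorqs" (len 6), cursors c1@3 c2@3 c3@3, authorship 123...
After op 4 (add_cursor(0)): buffer="ooorqs" (len 6), cursors c4@0 c1@3 c2@3 c3@3, authorship 123...
After op 5 (move_left): buffer="ooorqs" (len 6), cursors c4@0 c1@2 c2@2 c3@2, authorship 123...
After op 6 (move_right): buffer="ooorqs" (len 6), cursors c4@1 c1@3 c2@3 c3@3, authorship 123...

Answer: 3 3 3 1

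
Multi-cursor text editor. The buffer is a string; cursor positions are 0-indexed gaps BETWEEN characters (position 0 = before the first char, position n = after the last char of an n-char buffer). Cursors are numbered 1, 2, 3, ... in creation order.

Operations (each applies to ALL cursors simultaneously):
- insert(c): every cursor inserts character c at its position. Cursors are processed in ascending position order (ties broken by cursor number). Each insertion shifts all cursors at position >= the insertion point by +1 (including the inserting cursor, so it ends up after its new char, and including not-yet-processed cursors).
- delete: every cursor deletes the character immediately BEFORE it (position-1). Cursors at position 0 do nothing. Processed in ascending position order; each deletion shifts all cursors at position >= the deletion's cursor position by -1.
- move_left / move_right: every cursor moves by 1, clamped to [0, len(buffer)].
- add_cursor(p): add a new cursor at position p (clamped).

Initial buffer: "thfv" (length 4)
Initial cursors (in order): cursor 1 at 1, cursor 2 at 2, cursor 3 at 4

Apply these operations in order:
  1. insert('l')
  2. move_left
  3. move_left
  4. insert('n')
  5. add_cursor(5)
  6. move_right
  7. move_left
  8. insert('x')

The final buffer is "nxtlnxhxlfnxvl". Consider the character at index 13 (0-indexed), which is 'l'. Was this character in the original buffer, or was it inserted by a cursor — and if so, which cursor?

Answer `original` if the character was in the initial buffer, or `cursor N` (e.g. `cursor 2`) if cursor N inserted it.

Answer: cursor 3

Derivation:
After op 1 (insert('l')): buffer="tlhlfvl" (len 7), cursors c1@2 c2@4 c3@7, authorship .1.2..3
After op 2 (move_left): buffer="tlhlfvl" (len 7), cursors c1@1 c2@3 c3@6, authorship .1.2..3
After op 3 (move_left): buffer="tlhlfvl" (len 7), cursors c1@0 c2@2 c3@5, authorship .1.2..3
After op 4 (insert('n')): buffer="ntlnhlfnvl" (len 10), cursors c1@1 c2@4 c3@8, authorship 1.12.2.3.3
After op 5 (add_cursor(5)): buffer="ntlnhlfnvl" (len 10), cursors c1@1 c2@4 c4@5 c3@8, authorship 1.12.2.3.3
After op 6 (move_right): buffer="ntlnhlfnvl" (len 10), cursors c1@2 c2@5 c4@6 c3@9, authorship 1.12.2.3.3
After op 7 (move_left): buffer="ntlnhlfnvl" (len 10), cursors c1@1 c2@4 c4@5 c3@8, authorship 1.12.2.3.3
After op 8 (insert('x')): buffer="nxtlnxhxlfnxvl" (len 14), cursors c1@2 c2@6 c4@8 c3@12, authorship 11.122.42.33.3
Authorship (.=original, N=cursor N): 1 1 . 1 2 2 . 4 2 . 3 3 . 3
Index 13: author = 3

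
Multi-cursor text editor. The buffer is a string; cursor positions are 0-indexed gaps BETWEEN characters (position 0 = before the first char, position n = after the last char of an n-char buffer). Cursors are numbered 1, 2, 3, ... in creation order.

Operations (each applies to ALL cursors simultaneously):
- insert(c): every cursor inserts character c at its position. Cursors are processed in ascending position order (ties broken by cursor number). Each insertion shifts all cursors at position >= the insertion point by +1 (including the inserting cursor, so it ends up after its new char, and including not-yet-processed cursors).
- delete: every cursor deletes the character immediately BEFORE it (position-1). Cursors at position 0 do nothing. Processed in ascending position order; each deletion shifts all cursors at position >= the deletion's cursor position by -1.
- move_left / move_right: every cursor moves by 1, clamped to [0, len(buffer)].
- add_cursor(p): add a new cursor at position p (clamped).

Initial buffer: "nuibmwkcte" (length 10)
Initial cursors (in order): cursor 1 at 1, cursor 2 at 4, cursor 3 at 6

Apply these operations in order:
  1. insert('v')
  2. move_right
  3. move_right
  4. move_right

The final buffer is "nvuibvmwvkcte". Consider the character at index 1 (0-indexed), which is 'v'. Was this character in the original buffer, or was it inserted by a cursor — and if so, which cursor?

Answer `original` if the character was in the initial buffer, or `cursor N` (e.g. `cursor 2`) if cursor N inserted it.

Answer: cursor 1

Derivation:
After op 1 (insert('v')): buffer="nvuibvmwvkcte" (len 13), cursors c1@2 c2@6 c3@9, authorship .1...2..3....
After op 2 (move_right): buffer="nvuibvmwvkcte" (len 13), cursors c1@3 c2@7 c3@10, authorship .1...2..3....
After op 3 (move_right): buffer="nvuibvmwvkcte" (len 13), cursors c1@4 c2@8 c3@11, authorship .1...2..3....
After op 4 (move_right): buffer="nvuibvmwvkcte" (len 13), cursors c1@5 c2@9 c3@12, authorship .1...2..3....
Authorship (.=original, N=cursor N): . 1 . . . 2 . . 3 . . . .
Index 1: author = 1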